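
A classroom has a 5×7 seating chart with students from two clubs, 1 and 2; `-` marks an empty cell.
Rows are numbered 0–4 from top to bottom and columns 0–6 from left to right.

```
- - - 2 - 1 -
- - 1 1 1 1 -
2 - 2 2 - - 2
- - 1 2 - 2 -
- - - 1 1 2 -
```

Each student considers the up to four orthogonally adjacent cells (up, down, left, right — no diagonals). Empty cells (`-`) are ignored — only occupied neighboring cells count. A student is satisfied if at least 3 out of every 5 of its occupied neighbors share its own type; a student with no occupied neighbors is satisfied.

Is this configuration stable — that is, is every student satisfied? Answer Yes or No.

Row 0: (0,3)2 0/1 not · (0,5)1 1/1 satisfied
Row 1: (1,2)1 1/2 not · (1,3)1 2/4 not · (1,4)1 2/2 satisfied · (1,5)1 2/2 satisfied
Row 2: (2,0)2 0/0 satisfied · (2,2)2 1/3 not · (2,3)2 2/3 satisfied · (2,6)2 0/0 satisfied
Row 3: (3,2)1 0/2 not · (3,3)2 1/3 not · (3,5)2 1/1 satisfied
Row 4: (4,3)1 1/2 not · (4,4)1 1/2 not · (4,5)2 1/2 not
For instance (0,3) has only 0/1 same-type neighbors, below 3/5.

No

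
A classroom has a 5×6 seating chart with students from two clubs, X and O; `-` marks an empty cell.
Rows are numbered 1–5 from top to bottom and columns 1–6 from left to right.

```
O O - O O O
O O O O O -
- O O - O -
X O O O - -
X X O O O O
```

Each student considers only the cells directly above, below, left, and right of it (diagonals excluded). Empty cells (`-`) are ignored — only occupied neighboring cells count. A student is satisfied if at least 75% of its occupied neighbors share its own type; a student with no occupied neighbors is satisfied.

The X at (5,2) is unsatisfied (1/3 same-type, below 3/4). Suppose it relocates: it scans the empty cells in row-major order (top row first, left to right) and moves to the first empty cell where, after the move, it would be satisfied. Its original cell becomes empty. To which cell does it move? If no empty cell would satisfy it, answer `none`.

Vacating (5,2). Empty cells in order:
  (1,3): 0/3 same-type → still unsatisfied.
  (2,6): 0/2 same-type → still unsatisfied.
  (3,1): 1/3 same-type → still unsatisfied.
  (3,4): 0/4 same-type → still unsatisfied.
  (3,6): 0/1 same-type → still unsatisfied.
  (4,5): 0/3 same-type → still unsatisfied.
  (4,6): 0/1 same-type → still unsatisfied.

none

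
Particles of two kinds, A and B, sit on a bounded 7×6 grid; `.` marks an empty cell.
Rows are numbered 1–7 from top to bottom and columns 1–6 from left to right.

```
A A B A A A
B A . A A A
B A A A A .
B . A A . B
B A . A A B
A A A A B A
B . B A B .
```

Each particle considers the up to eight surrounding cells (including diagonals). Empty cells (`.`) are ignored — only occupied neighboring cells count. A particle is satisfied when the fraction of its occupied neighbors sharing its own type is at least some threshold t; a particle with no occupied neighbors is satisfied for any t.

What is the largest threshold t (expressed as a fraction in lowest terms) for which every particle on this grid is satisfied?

(1,1)A 2/3
(1,2)A 2/4
(1,3)B 0/4
(1,4)A 3/4
(1,5)A 5/5
(1,6)A 3/3
(2,1)B 1/5
(2,2)A 4/7
(2,4)A 6/7
(2,5)A 7/7
(2,6)A 4/4
(3,1)B 2/4
(3,2)A 3/6
(3,3)A 6/6
(3,4)A 6/6
(3,5)A 5/6
(4,1)B 2/4
(4,3)A 6/6
(4,4)A 6/6
(4,6)B 1/3
(5,1)B 1/4
(5,2)A 4/6
(5,4)A 5/6
(5,5)A 4/7
(5,6)B 2/4
(6,1)A 2/4
(6,2)A 3/6
(6,3)A 5/6
(6,4)A 4/7
(6,5)B 2/7
(6,6)A 1/4
(7,1)B 0/2
(7,3)B 0/4
(7,4)A 2/5
(7,5)B 1/4
The smallest same-type fraction is 0/4 at (1,3), which reduces to 0/1. Any threshold above that leaves this particle unsatisfied.

0/1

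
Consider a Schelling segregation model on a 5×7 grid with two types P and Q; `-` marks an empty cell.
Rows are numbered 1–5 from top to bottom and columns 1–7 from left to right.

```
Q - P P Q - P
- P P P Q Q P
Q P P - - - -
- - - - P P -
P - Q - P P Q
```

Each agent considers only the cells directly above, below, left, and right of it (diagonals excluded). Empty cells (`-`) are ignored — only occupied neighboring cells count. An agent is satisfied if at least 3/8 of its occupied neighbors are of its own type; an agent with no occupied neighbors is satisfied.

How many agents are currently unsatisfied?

Row 1: (1,1)Q 0/0 ok · (1,3)P 2/2 ok · (1,4)P 2/3 ok · (1,5)Q 1/2 ok · (1,7)P 1/1 ok
Row 2: (2,2)P 2/2 ok · (2,3)P 4/4 ok · (2,4)P 2/3 ok · (2,5)Q 2/3 ok · (2,6)Q 1/2 ok · (2,7)P 1/2 ok
Row 3: (3,1)Q 0/1 unhappy · (3,2)P 2/3 ok · (3,3)P 2/2 ok
Row 4: (4,5)P 2/2 ok · (4,6)P 2/2 ok
Row 5: (5,1)P 0/0 ok · (5,3)Q 0/0 ok · (5,5)P 2/2 ok · (5,6)P 2/3 ok · (5,7)Q 0/1 unhappy
Unsatisfied: (3,1), (5,7) — 2 in total.

2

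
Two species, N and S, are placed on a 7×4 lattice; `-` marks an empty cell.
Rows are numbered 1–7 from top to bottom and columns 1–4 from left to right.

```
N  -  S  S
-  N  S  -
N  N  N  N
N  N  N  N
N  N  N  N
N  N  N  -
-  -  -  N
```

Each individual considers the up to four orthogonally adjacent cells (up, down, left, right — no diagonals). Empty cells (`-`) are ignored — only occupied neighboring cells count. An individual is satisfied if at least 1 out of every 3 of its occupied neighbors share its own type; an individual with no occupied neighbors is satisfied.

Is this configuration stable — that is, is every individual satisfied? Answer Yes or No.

Row 1: (1,1)N 0/0 satisfied · (1,3)S 2/2 satisfied · (1,4)S 1/1 satisfied
Row 2: (2,2)N 1/2 satisfied · (2,3)S 1/3 satisfied
Row 3: (3,1)N 2/2 satisfied · (3,2)N 4/4 satisfied · (3,3)N 3/4 satisfied · (3,4)N 2/2 satisfied
Row 4: (4,1)N 3/3 satisfied · (4,2)N 4/4 satisfied · (4,3)N 4/4 satisfied · (4,4)N 3/3 satisfied
Row 5: (5,1)N 3/3 satisfied · (5,2)N 4/4 satisfied · (5,3)N 4/4 satisfied · (5,4)N 2/2 satisfied
Row 6: (6,1)N 2/2 satisfied · (6,2)N 3/3 satisfied · (6,3)N 2/2 satisfied
Row 7: (7,4)N 0/0 satisfied
All meet the threshold, so the configuration is stable.

Yes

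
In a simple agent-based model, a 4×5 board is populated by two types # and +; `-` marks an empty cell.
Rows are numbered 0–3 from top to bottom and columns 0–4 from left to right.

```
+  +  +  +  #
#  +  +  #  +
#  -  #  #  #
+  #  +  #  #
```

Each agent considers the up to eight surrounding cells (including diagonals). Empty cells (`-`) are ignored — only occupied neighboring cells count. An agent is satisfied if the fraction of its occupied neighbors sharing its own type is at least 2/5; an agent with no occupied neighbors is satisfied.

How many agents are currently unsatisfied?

(0,0)+ 2/3 satisfied
(0,1)+ 4/5 satisfied
(0,2)+ 4/5 satisfied
(0,3)+ 3/5 satisfied
(0,4)# 1/3 not
(1,0)# 1/4 not
(1,1)+ 4/7 satisfied
(1,2)+ 4/7 satisfied
(1,3)# 4/8 satisfied
(1,4)+ 1/5 not
(2,0)# 2/4 satisfied
(2,2)# 4/7 satisfied
(2,3)# 5/8 satisfied
(2,4)# 4/5 satisfied
(3,0)+ 0/2 not
(3,1)# 2/4 satisfied
(3,2)+ 0/4 not
(3,3)# 4/5 satisfied
(3,4)# 3/3 satisfied
Unsatisfied: (0,4), (1,0), (1,4), (3,0), (3,2) — 5 in total.

5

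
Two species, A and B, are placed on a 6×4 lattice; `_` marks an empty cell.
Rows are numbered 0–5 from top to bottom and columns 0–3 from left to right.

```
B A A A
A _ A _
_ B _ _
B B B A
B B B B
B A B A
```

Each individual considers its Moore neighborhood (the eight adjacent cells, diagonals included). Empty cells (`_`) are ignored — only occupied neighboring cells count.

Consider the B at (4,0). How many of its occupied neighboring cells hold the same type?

Occupied neighbors of (4,0): (3,0)=B, (3,1)=B, (4,1)=B, (5,0)=B, (5,1)=A.
Same type (B): 4 of 5.

4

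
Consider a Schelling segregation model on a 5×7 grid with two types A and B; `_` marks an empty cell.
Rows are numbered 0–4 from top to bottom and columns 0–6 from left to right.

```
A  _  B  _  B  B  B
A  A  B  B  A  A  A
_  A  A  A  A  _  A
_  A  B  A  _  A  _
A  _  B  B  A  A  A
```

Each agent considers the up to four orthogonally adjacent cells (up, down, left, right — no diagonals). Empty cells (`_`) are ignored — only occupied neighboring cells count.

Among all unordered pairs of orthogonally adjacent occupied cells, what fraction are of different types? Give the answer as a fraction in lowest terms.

4/11

Scan each occupied cell's neighbors to the right and below so each pair is counted once.
Row 0: A(0,0)–A(1,0)= B(0,2)–B(1,2)= B(0,4)–B(0,5)= B(0,4)–A(1,4)≠ B(0,5)–B(0,6)= B(0,5)–A(1,5)≠ B(0,6)–A(1,6)≠  → 3/7 unlike.
Row 1: A(1,0)–A(1,1)= A(1,1)–B(1,2)≠ A(1,1)–A(2,1)= B(1,2)–B(1,3)= B(1,2)–A(2,2)≠ B(1,3)–A(1,4)≠ B(1,3)–A(2,3)≠ A(1,4)–A(1,5)= A(1,4)–A(2,4)= A(1,5)–A(1,6)= A(1,6)–A(2,6)=  → 4/11 unlike.
Row 2: A(2,1)–A(2,2)= A(2,1)–A(3,1)= A(2,2)–A(2,3)= A(2,2)–B(3,2)≠ A(2,3)–A(2,4)= A(2,3)–A(3,3)=  → 1/6 unlike.
Row 3: A(3,1)–B(3,2)≠ B(3,2)–A(3,3)≠ B(3,2)–B(4,2)= A(3,3)–B(4,3)≠ A(3,5)–A(4,5)=  → 3/5 unlike.
Row 4: B(4,2)–B(4,3)= B(4,3)–A(4,4)≠ A(4,4)–A(4,5)= A(4,5)–A(4,6)=  → 1/4 unlike.
Total adjacent occupied pairs: 33; unlike-type pairs: 12.
12/33 reduces to 4/11.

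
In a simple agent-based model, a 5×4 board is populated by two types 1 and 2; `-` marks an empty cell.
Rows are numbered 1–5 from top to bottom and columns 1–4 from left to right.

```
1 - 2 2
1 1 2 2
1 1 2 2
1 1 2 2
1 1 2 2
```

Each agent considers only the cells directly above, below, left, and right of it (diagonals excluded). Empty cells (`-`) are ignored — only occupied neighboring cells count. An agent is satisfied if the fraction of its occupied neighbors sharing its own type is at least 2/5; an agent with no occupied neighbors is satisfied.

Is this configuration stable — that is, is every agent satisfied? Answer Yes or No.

Yes

Row 1: (1,1)1 1/1 ok · (1,3)2 2/2 ok · (1,4)2 2/2 ok
Row 2: (2,1)1 3/3 ok · (2,2)1 2/3 ok · (2,3)2 3/4 ok · (2,4)2 3/3 ok
Row 3: (3,1)1 3/3 ok · (3,2)1 3/4 ok · (3,3)2 3/4 ok · (3,4)2 3/3 ok
Row 4: (4,1)1 3/3 ok · (4,2)1 3/4 ok · (4,3)2 3/4 ok · (4,4)2 3/3 ok
Row 5: (5,1)1 2/2 ok · (5,2)1 2/3 ok · (5,3)2 2/3 ok · (5,4)2 2/2 ok
All meet the threshold, so the configuration is stable.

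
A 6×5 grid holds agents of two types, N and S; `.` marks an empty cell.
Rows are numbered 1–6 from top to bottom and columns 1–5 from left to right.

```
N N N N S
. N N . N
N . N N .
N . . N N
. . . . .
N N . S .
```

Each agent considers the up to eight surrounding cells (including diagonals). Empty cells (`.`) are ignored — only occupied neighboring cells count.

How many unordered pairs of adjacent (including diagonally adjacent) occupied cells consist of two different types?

Scan each occupied cell's neighbors to the right and below (and the two forward diagonals) so each pair is counted once.
From row 1: 2 unlike of 12 pairs (running 2/12).
From row 2: 0 unlike of 6 pairs (running 2/18).
From row 3: 0 unlike of 5 pairs (running 2/23).
From row 4: 0 unlike of 1 pairs (running 2/24).
From row 6: 0 unlike of 1 pairs (running 2/25).
Total adjacent occupied pairs: 25; unlike-type pairs: 2.

2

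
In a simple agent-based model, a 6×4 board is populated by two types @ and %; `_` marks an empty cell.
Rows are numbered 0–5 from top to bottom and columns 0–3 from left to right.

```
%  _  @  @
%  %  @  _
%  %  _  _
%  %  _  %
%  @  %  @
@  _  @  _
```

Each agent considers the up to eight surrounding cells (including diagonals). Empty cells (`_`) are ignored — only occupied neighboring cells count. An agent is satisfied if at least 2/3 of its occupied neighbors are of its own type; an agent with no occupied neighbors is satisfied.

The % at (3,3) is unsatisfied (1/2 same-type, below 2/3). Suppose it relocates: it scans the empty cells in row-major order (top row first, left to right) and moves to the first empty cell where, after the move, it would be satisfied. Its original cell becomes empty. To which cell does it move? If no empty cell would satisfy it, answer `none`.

(2,2)

Vacating (3,3). Empty cells in order:
  (0,1): 3/5 same-type → still unsatisfied.
  (1,3): 0/3 same-type → still unsatisfied.
  (2,2): 3/4 same-type → satisfied — stop here.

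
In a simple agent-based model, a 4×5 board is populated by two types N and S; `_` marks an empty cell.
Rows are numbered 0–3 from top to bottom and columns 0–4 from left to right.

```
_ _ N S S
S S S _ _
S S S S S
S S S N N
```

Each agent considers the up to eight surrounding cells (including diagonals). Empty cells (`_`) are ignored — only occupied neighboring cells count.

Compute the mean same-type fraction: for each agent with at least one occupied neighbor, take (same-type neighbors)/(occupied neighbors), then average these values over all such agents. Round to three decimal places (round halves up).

(0,2)N 0/3
(0,3)S 2/3
(0,4)S 1/1
(1,0)S 3/3
(1,1)S 5/6
(1,2)S 5/6
(2,0)S 5/5
(2,1)S 8/8
(2,2)S 6/7
(2,3)S 4/6
(2,4)S 1/3
(3,0)S 3/3
(3,1)S 5/5
(3,2)S 4/5
(3,3)N 1/5
(3,4)N 1/3
Sum over 16 agents: 0/3 + 2/3 + 1/1 + 3/3 + 5/6 + 5/6 + 5/5 + 8/8 + 6/7 + 4/6 + 1/3 + 3/3 + 5/5 + 4/5 + 1/5 + 1/3 = 242/21; mean = 242/21 ÷ 16 = 121/168 = 0.720238… → 0.720.

0.720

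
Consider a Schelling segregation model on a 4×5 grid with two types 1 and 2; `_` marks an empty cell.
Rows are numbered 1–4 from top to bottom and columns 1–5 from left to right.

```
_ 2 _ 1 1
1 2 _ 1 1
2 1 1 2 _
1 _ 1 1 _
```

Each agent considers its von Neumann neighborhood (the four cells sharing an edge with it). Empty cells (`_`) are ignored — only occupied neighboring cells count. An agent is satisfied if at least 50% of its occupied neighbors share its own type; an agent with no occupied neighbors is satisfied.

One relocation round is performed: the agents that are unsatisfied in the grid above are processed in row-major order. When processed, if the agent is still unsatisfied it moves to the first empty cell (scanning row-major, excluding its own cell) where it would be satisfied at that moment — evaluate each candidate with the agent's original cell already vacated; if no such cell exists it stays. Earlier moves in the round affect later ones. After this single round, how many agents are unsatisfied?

0

Initially unsatisfied (in order): (2,1), (2,2), (3,1), (3,2), (3,4), (4,1).
  (2,1) → (1,3).
  (2,2): now satisfied by earlier moves; stays.
  (3,1) → (1,1).
  (3,2): now satisfied by earlier moves; stays.
  (3,4) → (2,1).
  (4,1): now satisfied by earlier moves; stays.
Resulting grid:
2 2 1 1 1
2 2 _ 1 1
_ 1 1 _ _
1 _ 1 1 _
All satisfied now.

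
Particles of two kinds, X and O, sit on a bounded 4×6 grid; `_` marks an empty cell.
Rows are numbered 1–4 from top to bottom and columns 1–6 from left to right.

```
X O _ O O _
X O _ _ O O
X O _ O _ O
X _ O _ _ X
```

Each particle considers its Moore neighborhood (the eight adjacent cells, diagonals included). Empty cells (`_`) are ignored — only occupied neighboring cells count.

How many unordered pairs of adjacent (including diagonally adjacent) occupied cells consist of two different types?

9

Scan each occupied cell's neighbors to the right and below (and the two forward diagonals) so each pair is counted once.
Row 1: X(1,1)–O(1,2)≠ X(1,1)–X(2,1)= X(1,1)–O(2,2)≠ O(1,2)–O(2,2)= O(1,2)–X(2,1)≠ O(1,4)–O(1,5)= O(1,4)–O(2,5)= O(1,5)–O(2,5)= O(1,5)–O(2,6)=  → 3/9 unlike.
Row 2: X(2,1)–O(2,2)≠ X(2,1)–X(3,1)= X(2,1)–O(3,2)≠ O(2,2)–O(3,2)= O(2,2)–X(3,1)≠ O(2,5)–O(2,6)= O(2,5)–O(3,6)= O(2,5)–O(3,4)= O(2,6)–O(3,6)=  → 3/9 unlike.
Row 3: X(3,1)–O(3,2)≠ X(3,1)–X(4,1)= O(3,2)–O(4,3)= O(3,2)–X(4,1)≠ O(3,4)–O(4,3)= O(3,6)–X(4,6)≠  → 3/6 unlike.
Total adjacent occupied pairs: 24; unlike-type pairs: 9.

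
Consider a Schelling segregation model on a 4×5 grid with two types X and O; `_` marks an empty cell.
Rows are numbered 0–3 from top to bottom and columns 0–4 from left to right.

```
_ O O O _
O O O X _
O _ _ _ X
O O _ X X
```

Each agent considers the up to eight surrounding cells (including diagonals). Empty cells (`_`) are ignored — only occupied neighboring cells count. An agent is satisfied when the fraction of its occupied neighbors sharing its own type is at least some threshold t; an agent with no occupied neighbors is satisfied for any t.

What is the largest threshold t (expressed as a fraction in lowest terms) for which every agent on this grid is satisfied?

(0,1)O 4/4
(0,2)O 4/5
(0,3)O 2/3
(1,0)O 3/3
(1,1)O 5/5
(1,2)O 4/5
(1,3)X 1/4
(2,0)O 4/4
(2,4)X 3/3
(3,0)O 2/2
(3,1)O 2/2
(3,3)X 2/2
(3,4)X 2/2
The smallest same-type fraction is 1/4 at (1,3), which reduces to 1/4. Any threshold above that leaves this agent unsatisfied.

1/4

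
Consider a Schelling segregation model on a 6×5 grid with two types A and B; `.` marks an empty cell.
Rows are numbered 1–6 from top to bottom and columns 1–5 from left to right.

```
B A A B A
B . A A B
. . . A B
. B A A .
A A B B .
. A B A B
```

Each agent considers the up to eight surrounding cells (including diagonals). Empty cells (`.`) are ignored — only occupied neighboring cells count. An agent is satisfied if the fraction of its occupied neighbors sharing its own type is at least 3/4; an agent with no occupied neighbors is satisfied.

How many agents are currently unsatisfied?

20

(1,1)B 1/2 not
(1,2)A 2/4 not
(1,3)A 3/4 satisfied
(1,4)B 1/5 not
(1,5)A 1/3 not
(2,1)B 1/2 not
(2,3)A 4/5 satisfied
(2,4)A 4/7 not
(2,5)B 2/5 not
(3,4)A 4/6 not
(3,5)B 1/4 not
(4,2)B 1/4 not
(4,3)A 3/6 not
(4,4)A 2/5 not
(5,1)A 2/3 not
(5,2)A 3/6 not
(5,3)B 3/8 not
(5,4)B 3/6 not
(6,2)A 2/4 not
(6,3)B 2/5 not
(6,4)A 0/4 not
(6,5)B 1/2 not
Unsatisfied: (1,1), (1,2), (1,4), (1,5), (2,1), (2,4), (2,5), (3,4), (3,5), (4,2), (4,3), (4,4), (5,1), (5,2), (5,3), (5,4), (6,2), (6,3), (6,4), (6,5) — 20 in total.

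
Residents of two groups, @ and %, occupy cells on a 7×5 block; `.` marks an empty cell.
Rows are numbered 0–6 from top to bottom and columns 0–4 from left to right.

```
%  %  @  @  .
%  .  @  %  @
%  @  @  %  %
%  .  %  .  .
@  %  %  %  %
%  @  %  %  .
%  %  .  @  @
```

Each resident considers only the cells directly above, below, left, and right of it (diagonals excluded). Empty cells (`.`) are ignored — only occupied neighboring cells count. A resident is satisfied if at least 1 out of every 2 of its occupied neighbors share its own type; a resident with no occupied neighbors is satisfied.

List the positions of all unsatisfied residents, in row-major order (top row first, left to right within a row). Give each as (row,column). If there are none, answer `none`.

(1,3), (1,4), (4,0), (4,1), (5,0), (5,1)

Row 0: (0,0)% 2/2 ok · (0,1)% 1/2 ok · (0,2)@ 2/3 ok · (0,3)@ 1/2 ok
Row 1: (1,0)% 2/2 ok · (1,2)@ 2/3 ok · (1,3)% 1/4 unhappy · (1,4)@ 0/2 unhappy
Row 2: (2,0)% 2/3 ok · (2,1)@ 1/2 ok · (2,2)@ 2/4 ok · (2,3)% 2/3 ok · (2,4)% 1/2 ok
Row 3: (3,0)% 1/2 ok · (3,2)% 1/2 ok
Row 4: (4,0)@ 0/3 unhappy · (4,1)% 1/3 unhappy · (4,2)% 4/4 ok · (4,3)% 3/3 ok · (4,4)% 1/1 ok
Row 5: (5,0)% 1/3 unhappy · (5,1)@ 0/4 unhappy · (5,2)% 2/3 ok · (5,3)% 2/3 ok
Row 6: (6,0)% 2/2 ok · (6,1)% 1/2 ok · (6,3)@ 1/2 ok · (6,4)@ 1/1 ok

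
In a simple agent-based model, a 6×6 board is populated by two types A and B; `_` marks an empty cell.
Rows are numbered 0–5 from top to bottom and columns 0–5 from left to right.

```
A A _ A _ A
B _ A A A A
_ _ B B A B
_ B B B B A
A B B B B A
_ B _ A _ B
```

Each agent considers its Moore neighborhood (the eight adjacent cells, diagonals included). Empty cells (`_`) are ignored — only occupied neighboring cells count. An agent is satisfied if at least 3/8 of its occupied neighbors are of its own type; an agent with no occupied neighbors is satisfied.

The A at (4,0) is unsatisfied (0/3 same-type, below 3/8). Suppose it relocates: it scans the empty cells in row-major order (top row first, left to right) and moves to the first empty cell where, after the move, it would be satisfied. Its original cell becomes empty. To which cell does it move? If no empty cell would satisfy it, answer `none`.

Vacating (4,0). Empty cells in order:
  (0,2): 4/4 same-type → satisfied — stop here.

(0,2)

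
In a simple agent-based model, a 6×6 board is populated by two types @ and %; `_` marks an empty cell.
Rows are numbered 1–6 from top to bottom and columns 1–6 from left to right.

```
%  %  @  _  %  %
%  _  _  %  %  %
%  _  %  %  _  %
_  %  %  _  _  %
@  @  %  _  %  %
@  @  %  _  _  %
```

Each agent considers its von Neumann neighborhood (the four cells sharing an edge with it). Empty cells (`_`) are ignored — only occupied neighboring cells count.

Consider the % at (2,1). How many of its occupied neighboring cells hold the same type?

2

Occupied neighbors of (2,1): (1,1)=%, (3,1)=%.
Same type (%): 2 of 2.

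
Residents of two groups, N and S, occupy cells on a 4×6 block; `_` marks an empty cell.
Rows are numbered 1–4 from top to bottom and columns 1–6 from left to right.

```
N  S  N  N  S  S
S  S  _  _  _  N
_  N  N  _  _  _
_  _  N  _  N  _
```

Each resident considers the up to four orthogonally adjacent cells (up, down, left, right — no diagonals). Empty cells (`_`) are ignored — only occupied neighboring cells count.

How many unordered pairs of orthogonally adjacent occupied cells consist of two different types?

6

Scan each occupied cell's neighbors to the right and below so each pair is counted once.
From row 1: 5 unlike of 8 pairs (running 5/8).
From row 2: 1 unlike of 2 pairs (running 6/10).
From row 3: 0 unlike of 2 pairs (running 6/12).
Total adjacent occupied pairs: 12; unlike-type pairs: 6.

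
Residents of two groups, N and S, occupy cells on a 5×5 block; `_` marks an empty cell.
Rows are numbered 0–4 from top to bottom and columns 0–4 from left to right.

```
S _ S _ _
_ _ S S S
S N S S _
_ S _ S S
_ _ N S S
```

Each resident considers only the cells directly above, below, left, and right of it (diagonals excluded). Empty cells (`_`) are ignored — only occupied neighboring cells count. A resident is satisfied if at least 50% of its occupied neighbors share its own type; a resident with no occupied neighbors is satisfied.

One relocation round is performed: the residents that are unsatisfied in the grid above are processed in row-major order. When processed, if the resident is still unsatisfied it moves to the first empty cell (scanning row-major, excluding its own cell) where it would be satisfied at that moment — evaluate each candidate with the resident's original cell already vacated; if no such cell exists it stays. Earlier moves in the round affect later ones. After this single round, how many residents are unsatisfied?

0

Initially unsatisfied (in order): (2,0), (2,1), (3,1), (4,2).
  (2,0) → (0,1).
  (2,1) → (2,0).
  (3,1): now satisfied by earlier moves; stays.
  (4,2) → (1,0).
Resulting grid:
S S S _ _
N _ S S S
N _ S S _
_ S _ S S
_ _ _ S S
All satisfied now.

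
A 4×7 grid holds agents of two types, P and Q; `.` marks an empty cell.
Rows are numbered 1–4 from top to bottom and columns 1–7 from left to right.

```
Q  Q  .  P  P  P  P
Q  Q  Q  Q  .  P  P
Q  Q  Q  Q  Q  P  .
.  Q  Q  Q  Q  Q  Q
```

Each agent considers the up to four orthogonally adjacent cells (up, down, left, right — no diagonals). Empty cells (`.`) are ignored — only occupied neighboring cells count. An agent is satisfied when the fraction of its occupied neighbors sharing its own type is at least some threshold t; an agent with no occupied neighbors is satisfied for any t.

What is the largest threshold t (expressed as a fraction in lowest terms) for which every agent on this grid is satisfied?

Row 1: (1,1)Q 2/2 · (1,2)Q 2/2 · (1,4)P 1/2 · (1,5)P 2/2 · (1,6)P 3/3 · (1,7)P 2/2
Row 2: (2,1)Q 3/3 · (2,2)Q 4/4 · (2,3)Q 3/3 · (2,4)Q 2/3 · (2,6)P 3/3 · (2,7)P 2/2
Row 3: (3,1)Q 2/2 · (3,2)Q 4/4 · (3,3)Q 4/4 · (3,4)Q 4/4 · (3,5)Q 2/3 · (3,6)P 1/3
Row 4: (4,2)Q 2/2 · (4,3)Q 3/3 · (4,4)Q 3/3 · (4,5)Q 3/3 · (4,6)Q 2/3 · (4,7)Q 1/1
The smallest same-type fraction is 1/3 at (3,6), which reduces to 1/3. Any threshold above that leaves this agent unsatisfied.

1/3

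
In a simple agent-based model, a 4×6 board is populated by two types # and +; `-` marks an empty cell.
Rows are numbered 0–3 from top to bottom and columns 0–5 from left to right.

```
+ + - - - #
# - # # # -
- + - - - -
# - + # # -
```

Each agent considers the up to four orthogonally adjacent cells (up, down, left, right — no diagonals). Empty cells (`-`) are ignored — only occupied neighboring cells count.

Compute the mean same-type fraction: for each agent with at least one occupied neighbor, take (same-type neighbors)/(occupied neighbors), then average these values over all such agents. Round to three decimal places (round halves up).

0.667

(0,0)+ 1/2
(0,1)+ 1/1
(0,5)# — no occupied neighbors
(1,0)# 0/1
(1,2)# 1/1
(1,3)# 2/2
(1,4)# 1/1
(2,1)+ — no occupied neighbors
(3,0)# — no occupied neighbors
(3,2)+ 0/1
(3,3)# 1/2
(3,4)# 1/1
Sum over 9 agents: 1/2 + 1/1 + 0/1 + 1/1 + 2/2 + 1/1 + 0/1 + 1/2 + 1/1 = 6; mean = 6 ÷ 9 = 2/3 = 0.666666… → 0.667.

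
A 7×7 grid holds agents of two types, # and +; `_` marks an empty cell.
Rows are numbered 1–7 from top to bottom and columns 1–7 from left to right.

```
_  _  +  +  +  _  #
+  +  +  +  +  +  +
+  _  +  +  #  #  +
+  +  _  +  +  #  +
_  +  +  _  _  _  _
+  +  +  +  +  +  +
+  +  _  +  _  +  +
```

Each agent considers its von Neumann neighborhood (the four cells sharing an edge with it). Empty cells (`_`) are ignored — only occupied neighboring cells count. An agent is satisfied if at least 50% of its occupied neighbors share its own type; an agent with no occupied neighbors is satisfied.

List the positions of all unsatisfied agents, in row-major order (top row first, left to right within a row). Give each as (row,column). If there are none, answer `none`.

Row 1: (1,3)+ 2/2 ok · (1,4)+ 3/3 ok · (1,5)+ 2/2 ok · (1,7)# 0/1 unhappy
Row 2: (2,1)+ 2/2 ok · (2,2)+ 2/2 ok · (2,3)+ 4/4 ok · (2,4)+ 4/4 ok · (2,5)+ 3/4 ok · (2,6)+ 2/3 ok · (2,7)+ 2/3 ok
Row 3: (3,1)+ 2/2 ok · (3,3)+ 2/2 ok · (3,4)+ 3/4 ok · (3,5)# 1/4 unhappy · (3,6)# 2/4 ok · (3,7)+ 2/3 ok
Row 4: (4,1)+ 2/2 ok · (4,2)+ 2/2 ok · (4,4)+ 2/2 ok · (4,5)+ 1/3 unhappy · (4,6)# 1/3 unhappy · (4,7)+ 1/2 ok
Row 5: (5,2)+ 3/3 ok · (5,3)+ 2/2 ok
Row 6: (6,1)+ 2/2 ok · (6,2)+ 4/4 ok · (6,3)+ 3/3 ok · (6,4)+ 3/3 ok · (6,5)+ 2/2 ok · (6,6)+ 3/3 ok · (6,7)+ 2/2 ok
Row 7: (7,1)+ 2/2 ok · (7,2)+ 2/2 ok · (7,4)+ 1/1 ok · (7,6)+ 2/2 ok · (7,7)+ 2/2 ok

(1,7), (3,5), (4,5), (4,6)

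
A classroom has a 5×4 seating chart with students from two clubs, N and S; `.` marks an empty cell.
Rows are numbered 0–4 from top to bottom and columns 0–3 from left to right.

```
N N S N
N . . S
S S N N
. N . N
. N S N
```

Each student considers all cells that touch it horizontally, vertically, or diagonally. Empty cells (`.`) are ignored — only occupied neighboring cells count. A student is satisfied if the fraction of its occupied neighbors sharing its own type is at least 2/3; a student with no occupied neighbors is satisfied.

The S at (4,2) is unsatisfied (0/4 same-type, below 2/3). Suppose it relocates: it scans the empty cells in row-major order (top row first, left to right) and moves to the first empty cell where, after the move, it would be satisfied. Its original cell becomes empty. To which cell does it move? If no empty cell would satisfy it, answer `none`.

Vacating (4,2). Empty cells in order:
  (1,1): 3/7 same-type → still unsatisfied.
  (1,2): 3/7 same-type → still unsatisfied.
  (3,0): 2/4 same-type → still unsatisfied.
  (3,2): 1/7 same-type → still unsatisfied.
  (4,0): 0/2 same-type → still unsatisfied.

none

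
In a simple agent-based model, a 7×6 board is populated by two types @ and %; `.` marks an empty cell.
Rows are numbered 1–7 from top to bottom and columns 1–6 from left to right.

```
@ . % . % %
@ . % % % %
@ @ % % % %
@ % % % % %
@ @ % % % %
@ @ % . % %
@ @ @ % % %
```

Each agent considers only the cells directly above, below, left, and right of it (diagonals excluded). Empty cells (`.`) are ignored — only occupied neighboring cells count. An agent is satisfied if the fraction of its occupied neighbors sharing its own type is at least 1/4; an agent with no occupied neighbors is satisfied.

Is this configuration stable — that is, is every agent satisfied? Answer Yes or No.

Row 1: (1,1)@ 1/1 ✓ · (1,3)% 1/1 ✓ · (1,5)% 2/2 ✓ · (1,6)% 2/2 ✓
Row 2: (2,1)@ 2/2 ✓ · (2,3)% 3/3 ✓ · (2,4)% 3/3 ✓ · (2,5)% 4/4 ✓ · (2,6)% 3/3 ✓
Row 3: (3,1)@ 3/3 ✓ · (3,2)@ 1/3 ✓ · (3,3)% 3/4 ✓ · (3,4)% 4/4 ✓ · (3,5)% 4/4 ✓ · (3,6)% 3/3 ✓
Row 4: (4,1)@ 2/3 ✓ · (4,2)% 1/4 ✓ · (4,3)% 4/4 ✓ · (4,4)% 4/4 ✓ · (4,5)% 4/4 ✓ · (4,6)% 3/3 ✓
Row 5: (5,1)@ 3/3 ✓ · (5,2)@ 2/4 ✓ · (5,3)% 3/4 ✓ · (5,4)% 3/3 ✓ · (5,5)% 4/4 ✓ · (5,6)% 3/3 ✓
Row 6: (6,1)@ 3/3 ✓ · (6,2)@ 3/4 ✓ · (6,3)% 1/3 ✓ · (6,5)% 3/3 ✓ · (6,6)% 3/3 ✓
Row 7: (7,1)@ 2/2 ✓ · (7,2)@ 3/3 ✓ · (7,3)@ 1/3 ✓ · (7,4)% 1/2 ✓ · (7,5)% 3/3 ✓ · (7,6)% 2/2 ✓
All meet the threshold, so the configuration is stable.

Yes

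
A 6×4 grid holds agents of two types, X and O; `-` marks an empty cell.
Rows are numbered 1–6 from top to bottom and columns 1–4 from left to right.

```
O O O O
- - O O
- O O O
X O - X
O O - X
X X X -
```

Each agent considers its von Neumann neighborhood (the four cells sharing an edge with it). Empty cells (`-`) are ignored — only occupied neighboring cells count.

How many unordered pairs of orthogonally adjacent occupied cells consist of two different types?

5

Scan each occupied cell's neighbors to the right and below so each pair is counted once.
From row 1: 0 unlike of 5 pairs (running 0/5).
From row 2: 0 unlike of 3 pairs (running 0/8).
From row 3: 1 unlike of 4 pairs (running 1/12).
From row 4: 2 unlike of 4 pairs (running 3/16).
From row 5: 2 unlike of 3 pairs (running 5/19).
From row 6: 0 unlike of 2 pairs (running 5/21).
Total adjacent occupied pairs: 21; unlike-type pairs: 5.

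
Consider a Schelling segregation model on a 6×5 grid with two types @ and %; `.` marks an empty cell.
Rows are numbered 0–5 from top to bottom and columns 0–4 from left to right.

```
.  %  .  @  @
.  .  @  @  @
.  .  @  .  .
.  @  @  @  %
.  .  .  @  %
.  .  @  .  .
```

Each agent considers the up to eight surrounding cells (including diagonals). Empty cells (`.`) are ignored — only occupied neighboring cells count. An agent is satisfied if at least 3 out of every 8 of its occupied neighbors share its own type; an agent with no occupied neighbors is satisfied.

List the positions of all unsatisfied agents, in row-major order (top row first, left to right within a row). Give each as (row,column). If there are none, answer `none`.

(0,1), (3,4), (4,4)

(0,1)% 0/1 unhappy
(0,3)@ 4/4 ok
(0,4)@ 3/3 ok
(1,2)@ 3/4 ok
(1,3)@ 5/5 ok
(1,4)@ 3/3 ok
(2,2)@ 5/5 ok
(3,1)@ 2/2 ok
(3,2)@ 4/4 ok
(3,3)@ 3/5 ok
(3,4)% 1/3 unhappy
(4,3)@ 3/5 ok
(4,4)% 1/3 unhappy
(5,2)@ 1/1 ok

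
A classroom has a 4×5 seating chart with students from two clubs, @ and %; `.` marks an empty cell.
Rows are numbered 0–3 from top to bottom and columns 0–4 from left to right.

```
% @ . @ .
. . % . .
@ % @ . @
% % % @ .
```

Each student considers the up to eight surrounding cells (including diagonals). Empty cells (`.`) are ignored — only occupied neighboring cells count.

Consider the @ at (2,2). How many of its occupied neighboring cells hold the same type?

1

Occupied neighbors of (2,2): (1,2)=%, (2,1)=%, (3,1)=%, (3,2)=%, (3,3)=@.
Same type (@): 1 of 5.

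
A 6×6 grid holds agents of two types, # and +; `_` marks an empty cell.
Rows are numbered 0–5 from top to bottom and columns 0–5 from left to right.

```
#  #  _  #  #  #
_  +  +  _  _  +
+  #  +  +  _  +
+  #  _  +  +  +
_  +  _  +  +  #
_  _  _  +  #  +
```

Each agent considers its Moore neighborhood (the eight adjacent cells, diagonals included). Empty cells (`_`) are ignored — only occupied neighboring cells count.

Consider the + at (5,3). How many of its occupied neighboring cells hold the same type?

Occupied neighbors of (5,3): (4,3)=+, (4,4)=+, (5,4)=#.
Same type (+): 2 of 3.

2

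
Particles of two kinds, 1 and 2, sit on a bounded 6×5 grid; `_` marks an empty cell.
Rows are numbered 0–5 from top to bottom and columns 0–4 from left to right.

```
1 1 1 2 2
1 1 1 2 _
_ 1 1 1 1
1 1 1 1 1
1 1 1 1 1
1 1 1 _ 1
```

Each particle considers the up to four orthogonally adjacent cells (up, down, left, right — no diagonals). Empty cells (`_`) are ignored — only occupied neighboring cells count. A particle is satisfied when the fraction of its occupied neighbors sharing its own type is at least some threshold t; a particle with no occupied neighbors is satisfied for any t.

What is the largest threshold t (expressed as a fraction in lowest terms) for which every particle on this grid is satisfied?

1/3

Row 0: (0,0)1 2/2 · (0,1)1 3/3 · (0,2)1 2/3 · (0,3)2 2/3 · (0,4)2 1/1
Row 1: (1,0)1 2/2 · (1,1)1 4/4 · (1,2)1 3/4 · (1,3)2 1/3
Row 2: (2,1)1 3/3 · (2,2)1 4/4 · (2,3)1 3/4 · (2,4)1 2/2
Row 3: (3,0)1 2/2 · (3,1)1 4/4 · (3,2)1 4/4 · (3,3)1 4/4 · (3,4)1 3/3
Row 4: (4,0)1 3/3 · (4,1)1 4/4 · (4,2)1 4/4 · (4,3)1 3/3 · (4,4)1 3/3
Row 5: (5,0)1 2/2 · (5,1)1 3/3 · (5,2)1 2/2 · (5,4)1 1/1
The smallest same-type fraction is 1/3 at (1,3), which reduces to 1/3. Any threshold above that leaves this particle unsatisfied.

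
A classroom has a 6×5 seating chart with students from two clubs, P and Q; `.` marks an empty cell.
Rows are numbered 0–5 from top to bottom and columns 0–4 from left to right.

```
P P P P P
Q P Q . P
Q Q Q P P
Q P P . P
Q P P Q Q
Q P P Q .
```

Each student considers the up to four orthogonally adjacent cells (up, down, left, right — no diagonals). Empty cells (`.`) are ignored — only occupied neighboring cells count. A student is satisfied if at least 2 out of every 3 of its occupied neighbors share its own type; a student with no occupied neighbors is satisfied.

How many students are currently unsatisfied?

Row 0: (0,0)P 1/2 unhappy · (0,1)P 3/3 ok · (0,2)P 2/3 ok · (0,3)P 2/2 ok · (0,4)P 2/2 ok
Row 1: (1,0)Q 1/3 unhappy · (1,1)P 1/4 unhappy · (1,2)Q 1/3 unhappy · (1,4)P 2/2 ok
Row 2: (2,0)Q 3/3 ok · (2,1)Q 2/4 unhappy · (2,2)Q 2/4 unhappy · (2,3)P 1/2 unhappy · (2,4)P 3/3 ok
Row 3: (3,0)Q 2/3 ok · (3,1)P 2/4 unhappy · (3,2)P 2/3 ok · (3,4)P 1/2 unhappy
Row 4: (4,0)Q 2/3 ok · (4,1)P 3/4 ok · (4,2)P 3/4 ok · (4,3)Q 2/3 ok · (4,4)Q 1/2 unhappy
Row 5: (5,0)Q 1/2 unhappy · (5,1)P 2/3 ok · (5,2)P 2/3 ok · (5,3)Q 1/2 unhappy
Unsatisfied: (0,0), (1,0), (1,1), (1,2), (2,1), (2,2), (2,3), (3,1), (3,4), (4,4), (5,0), (5,3) — 12 in total.

12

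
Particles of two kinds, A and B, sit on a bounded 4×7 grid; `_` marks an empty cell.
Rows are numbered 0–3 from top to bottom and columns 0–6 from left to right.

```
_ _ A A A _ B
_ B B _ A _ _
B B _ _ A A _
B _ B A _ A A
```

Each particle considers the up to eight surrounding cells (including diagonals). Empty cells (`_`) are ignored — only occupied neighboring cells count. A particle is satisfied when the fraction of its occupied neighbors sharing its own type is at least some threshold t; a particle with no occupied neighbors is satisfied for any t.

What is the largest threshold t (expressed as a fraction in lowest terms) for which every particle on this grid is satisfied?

Row 0: (0,2)A 1/3 · (0,3)A 3/4 · (0,4)A 2/2 · (0,6)B — no occupied neighbors
Row 1: (1,1)B 3/4 · (1,2)B 2/4 · (1,4)A 4/4
Row 2: (2,0)B 3/3 · (2,1)B 5/5 · (2,4)A 4/4 · (2,5)A 4/4
Row 3: (3,0)B 2/2 · (3,2)B 1/2 · (3,3)A 1/2 · (3,5)A 3/3 · (3,6)A 2/2
The smallest same-type fraction is 1/3 at (0,2), which reduces to 1/3. Any threshold above that leaves this particle unsatisfied.

1/3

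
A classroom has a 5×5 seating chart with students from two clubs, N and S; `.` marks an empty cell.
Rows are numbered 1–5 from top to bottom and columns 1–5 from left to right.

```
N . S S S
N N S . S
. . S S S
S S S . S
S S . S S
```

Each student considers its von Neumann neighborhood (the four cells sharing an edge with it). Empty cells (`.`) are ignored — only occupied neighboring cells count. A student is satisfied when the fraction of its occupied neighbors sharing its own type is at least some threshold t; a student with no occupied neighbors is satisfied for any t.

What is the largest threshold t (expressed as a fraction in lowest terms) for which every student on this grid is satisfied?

(1,1)N 1/1
(1,3)S 2/2
(1,4)S 2/2
(1,5)S 2/2
(2,1)N 2/2
(2,2)N 1/2
(2,3)S 2/3
(2,5)S 2/2
(3,3)S 3/3
(3,4)S 2/2
(3,5)S 3/3
(4,1)S 2/2
(4,2)S 3/3
(4,3)S 2/2
(4,5)S 2/2
(5,1)S 2/2
(5,2)S 2/2
(5,4)S 1/1
(5,5)S 2/2
The smallest same-type fraction is 1/2 at (2,2), which reduces to 1/2. Any threshold above that leaves this student unsatisfied.

1/2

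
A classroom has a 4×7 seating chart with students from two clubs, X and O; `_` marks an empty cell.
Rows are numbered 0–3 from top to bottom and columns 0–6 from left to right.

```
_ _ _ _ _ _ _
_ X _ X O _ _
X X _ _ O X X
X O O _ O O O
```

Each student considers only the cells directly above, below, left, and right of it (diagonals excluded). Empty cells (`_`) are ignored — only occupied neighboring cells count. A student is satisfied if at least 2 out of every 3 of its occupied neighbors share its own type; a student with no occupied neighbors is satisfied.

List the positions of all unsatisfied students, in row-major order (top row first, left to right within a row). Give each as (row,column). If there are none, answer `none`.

(1,3), (1,4), (2,5), (2,6), (3,0), (3,1), (3,6)

(1,1)X 1/1 ✓
(1,3)X 0/1 ✗
(1,4)O 1/2 ✗
(2,0)X 2/2 ✓
(2,1)X 2/3 ✓
(2,4)O 2/3 ✓
(2,5)X 1/3 ✗
(2,6)X 1/2 ✗
(3,0)X 1/2 ✗
(3,1)O 1/3 ✗
(3,2)O 1/1 ✓
(3,4)O 2/2 ✓
(3,5)O 2/3 ✓
(3,6)O 1/2 ✗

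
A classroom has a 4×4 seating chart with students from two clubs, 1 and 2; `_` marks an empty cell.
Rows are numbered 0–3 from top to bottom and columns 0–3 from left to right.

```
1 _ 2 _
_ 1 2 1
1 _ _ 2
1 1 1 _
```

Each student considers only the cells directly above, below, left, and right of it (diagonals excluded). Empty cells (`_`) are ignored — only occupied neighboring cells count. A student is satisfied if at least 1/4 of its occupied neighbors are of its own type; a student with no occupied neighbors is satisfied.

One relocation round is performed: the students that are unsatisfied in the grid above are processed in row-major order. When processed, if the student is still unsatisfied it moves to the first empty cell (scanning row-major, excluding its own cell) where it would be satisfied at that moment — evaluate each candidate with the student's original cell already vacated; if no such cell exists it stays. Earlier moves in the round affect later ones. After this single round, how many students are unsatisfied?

0

Initially unsatisfied (in order): (1,1), (1,3), (2,3).
  (1,1) → (0,1).
  (1,3) → (1,0).
  (2,3): now satisfied by earlier moves; stays.
Resulting grid:
1 1 2 _
1 _ 2 _
1 _ _ 2
1 1 1 _
All satisfied now.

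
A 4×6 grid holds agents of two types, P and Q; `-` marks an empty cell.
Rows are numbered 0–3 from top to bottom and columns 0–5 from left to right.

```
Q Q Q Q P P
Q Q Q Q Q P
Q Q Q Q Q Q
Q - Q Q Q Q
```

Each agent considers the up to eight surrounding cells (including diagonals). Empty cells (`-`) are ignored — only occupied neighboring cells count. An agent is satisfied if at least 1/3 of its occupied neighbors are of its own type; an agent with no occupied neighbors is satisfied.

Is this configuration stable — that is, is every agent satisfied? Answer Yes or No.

Row 0: (0,0)Q 3/3 satisfied · (0,1)Q 5/5 satisfied · (0,2)Q 5/5 satisfied · (0,3)Q 4/5 satisfied · (0,4)P 2/5 satisfied · (0,5)P 2/3 satisfied
Row 1: (1,0)Q 5/5 satisfied · (1,1)Q 8/8 satisfied · (1,2)Q 8/8 satisfied · (1,3)Q 7/8 satisfied · (1,4)Q 5/8 satisfied · (1,5)P 2/5 satisfied
Row 2: (2,0)Q 4/4 satisfied · (2,1)Q 7/7 satisfied · (2,2)Q 7/7 satisfied · (2,3)Q 8/8 satisfied · (2,4)Q 7/8 satisfied · (2,5)Q 4/5 satisfied
Row 3: (3,0)Q 2/2 satisfied · (3,2)Q 4/4 satisfied · (3,3)Q 5/5 satisfied · (3,4)Q 5/5 satisfied · (3,5)Q 3/3 satisfied
All meet the threshold, so the configuration is stable.

Yes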